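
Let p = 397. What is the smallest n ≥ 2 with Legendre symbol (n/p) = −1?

(2/397) = −1, so 2 is the smallest positive non-residue mod 397.

2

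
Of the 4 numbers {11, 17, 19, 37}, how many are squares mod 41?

(11/41) = -1 → non-residue.
(17/41) = -1 → non-residue.
(19/41) = -1 → non-residue.
(37/41) = +1 → QR.
Total quadratic residues among the 4: 1.

1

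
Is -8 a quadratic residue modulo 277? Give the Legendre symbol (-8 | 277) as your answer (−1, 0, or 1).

-1

Euler's criterion: (-8/277) ≡ 269^138 (mod 277).
269^2 ≡ 64 (mod 277)
269^4 ≡ 218 (mod 277)
269^8 ≡ 157 (mod 277)
269^16 ≡ 273 (mod 277)
269^32 ≡ 16 (mod 277)
269^64 ≡ 256 (mod 277)
269^128 ≡ 164 (mod 277)
269^138 = 269^(128+8+2) ≡ 276 (mod 277).
Result is 276 ≡ −1, so (-8/277) = −1.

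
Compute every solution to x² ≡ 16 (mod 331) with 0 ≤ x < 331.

4, 327

Since 331 ≡ 3 (mod 4), a square root of 16 is 16^((331+1)/4) = 16^83 mod 331.
Repeated squaring: 16^2≡256, 16^4≡329, 16^8≡4, 16^16≡16, 16^32≡256, 16^64≡329 (mod 331).
16^83 = 16^(64+16+2+1) ≡ 4 (mod 331).
Check: 4² = 16 ≡ 16 (mod 331). The two roots are 4 and 327.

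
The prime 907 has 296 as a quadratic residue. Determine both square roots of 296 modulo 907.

179, 728

Since 907 ≡ 3 (mod 4), a square root of 296 is 296^((907+1)/4) = 296^227 mod 907.
Repeated squaring: 296^2≡544, 296^4≡254, 296^8≡119, 296^16≡556, 296^32≡756, 296^64≡126, 296^128≡457 (mod 907).
296^227 = 296^(128+64+32+2+1) ≡ 728 (mod 907).
Check: 728² = 529984 ≡ 296 (mod 907). The two roots are 179 and 728.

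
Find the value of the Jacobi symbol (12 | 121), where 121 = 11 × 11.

Pull out 2^2: since 121 ≡ 1 (mod 8), (2/121) = +1, so (2/121)^2 = +1.
Reciprocity: 3 ≡ 3 and 121 ≡ 1 (mod 4), so (3/121) = +(121/3).
Reduce top mod 3: now compute (1/3).
Reached (1/3) = 1. Collecting the sign flips along the way, the symbol is +1.

1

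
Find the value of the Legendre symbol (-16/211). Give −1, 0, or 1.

-1

First reduce: -16 ≡ 195 (mod 211).
Reciprocity: 195 ≡ 3 and 211 ≡ 3 (mod 4), so (195/211) = −(211/195).
Reduce top mod 195: now compute (16/195).
Pull out 2^4: since 195 ≡ 3 (mod 8), (2/195) = -1, so (2/195)^4 = +1.
Reached (1/195) = 1. Collecting the sign flips along the way, the symbol is -1.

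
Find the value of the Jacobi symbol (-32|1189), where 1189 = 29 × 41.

First reduce: -32 ≡ 1157 (mod 1189).
Reciprocity: 1157 ≡ 1 and 1189 ≡ 1 (mod 4), so (1157/1189) = +(1189/1157).
Reduce top mod 1157: now compute (32/1157).
Pull out 2^5: since 1157 ≡ 5 (mod 8), (2/1157) = -1, so (2/1157)^5 = -1.
Reached (1/1157) = 1. Collecting the sign flips along the way, the symbol is -1.

-1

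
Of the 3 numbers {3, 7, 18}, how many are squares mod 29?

(3/29) = -1 → non-residue.
(7/29) = +1 → QR.
(18/29) = -1 → non-residue.
Total quadratic residues among the 3: 1.

1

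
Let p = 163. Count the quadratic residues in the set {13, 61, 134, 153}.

(13/163) = -1 → non-residue.
(61/163) = +1 → QR.
(134/163) = +1 → QR.
(153/163) = -1 → non-residue.
Total quadratic residues among the 4: 2.

2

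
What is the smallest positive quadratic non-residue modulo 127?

(2/127) = +1, so 2 is a residue.
(3/127) = −1, so 3 is the smallest positive non-residue mod 127.

3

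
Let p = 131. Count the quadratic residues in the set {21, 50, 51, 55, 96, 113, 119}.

(21/131) = +1 → QR.
(50/131) = -1 → non-residue.
(51/131) = -1 → non-residue.
(55/131) = +1 → QR.
(96/131) = -1 → non-residue.
(113/131) = +1 → QR.
(119/131) = -1 → non-residue.
Total quadratic residues among the 7: 3.

3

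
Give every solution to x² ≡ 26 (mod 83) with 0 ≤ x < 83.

Since 83 ≡ 3 (mod 4), a square root of 26 is 26^((83+1)/4) = 26^21 mod 83.
Repeated squaring: 26^2≡12, 26^4≡61, 26^8≡69, 26^16≡30 (mod 83).
26^21 = 26^(16+4+1) ≡ 21 (mod 83).
Check: 21² = 441 ≡ 26 (mod 83). The two roots are 21 and 62.

21, 62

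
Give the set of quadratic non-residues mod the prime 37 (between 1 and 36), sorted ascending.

2 5 6 8 13 14 15 17 18 19 20 22 23 24 29 31 32 35

Square k = 1,…,18 (k and 37−k give the same square):
1²=1, 2²=4, 3²=9, 4²=16, 5²=25, 6²=36, 7²≡12, 8²≡27, 9²≡7, 10²≡26, 11²≡10, 12²≡33, 13²≡21, 14²≡11, 15²≡3, 16²≡34, 17²≡30, 18²≡28 (mod 37).
The residues are {1, 3, 4, 7, 9, 10, 11, 12, 16, 21, 25, 26, 27, 28, 30, 33, 34, 36}; the non-residues are the remaining 18 nonzero classes.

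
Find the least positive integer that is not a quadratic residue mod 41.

3

(2/41) = +1, so 2 is a residue.
(3/41) = −1, so 3 is the smallest positive non-residue mod 41.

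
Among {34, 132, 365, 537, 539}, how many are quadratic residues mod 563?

(34/563) = -1 → non-residue.
(132/563) = +1 → QR.
(365/563) = +1 → QR.
(537/563) = +1 → QR.
(539/563) = +1 → QR.
Total quadratic residues among the 5: 4.

4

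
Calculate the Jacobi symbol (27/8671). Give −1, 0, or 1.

-1

Reciprocity: 27 ≡ 3 and 8671 ≡ 3 (mod 4), so (27/8671) = −(8671/27).
Reduce top mod 27: now compute (4/27).
Pull out 2^2: since 27 ≡ 3 (mod 8), (2/27) = -1, so (2/27)^2 = +1.
Reached (1/27) = 1. Collecting the sign flips along the way, the symbol is -1.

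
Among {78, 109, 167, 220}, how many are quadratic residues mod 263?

(78/263) = +1 → QR.
(109/263) = +1 → QR.
(167/263) = -1 → non-residue.
(220/263) = -1 → non-residue.
Total quadratic residues among the 4: 2.

2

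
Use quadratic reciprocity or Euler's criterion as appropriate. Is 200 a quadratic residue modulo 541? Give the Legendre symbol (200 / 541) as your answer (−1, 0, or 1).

-1

Pull out 2^3: since 541 ≡ 5 (mod 8), (2/541) = -1, so (2/541)^3 = -1.
Reciprocity: 25 ≡ 1 and 541 ≡ 1 (mod 4), so (25/541) = +(541/25).
Reduce top mod 25: now compute (16/25).
Pull out 2^4: since 25 ≡ 1 (mod 8), (2/25) = +1, so (2/25)^4 = +1.
Reached (1/25) = 1. Collecting the sign flips along the way, the symbol is -1.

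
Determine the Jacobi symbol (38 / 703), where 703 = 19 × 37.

0

Pull out 2: since 703 ≡ 7 (mod 8), (2/703) = +1.
Reciprocity: 19 ≡ 3 and 703 ≡ 3 (mod 4), so (19/703) = −(703/19).
Reduce top mod 19: now compute (0/19).
Top reduces to 0: gcd > 1, so the symbol is 0.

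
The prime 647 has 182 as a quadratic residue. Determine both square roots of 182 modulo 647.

Since 647 ≡ 3 (mod 4), a square root of 182 is 182^((647+1)/4) = 182^162 mod 647.
Repeated squaring: 182^2≡127, 182^4≡601, 182^8≡175, 182^16≡216, 182^32≡72, 182^64≡8, 182^128≡64 (mod 647).
182^162 = 182^(128+32+2) ≡ 328 (mod 647).
Check: 328² = 107584 ≡ 182 (mod 647). The two roots are 319 and 328.

319, 328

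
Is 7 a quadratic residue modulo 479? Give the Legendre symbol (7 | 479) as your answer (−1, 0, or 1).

Euler's criterion: (7/479) ≡ 7^239 (mod 479).
7^2 ≡ 49 (mod 479)
7^4 ≡ 6 (mod 479)
7^8 ≡ 36 (mod 479)
7^16 ≡ 338 (mod 479)
7^32 ≡ 242 (mod 479)
7^64 ≡ 126 (mod 479)
7^128 ≡ 69 (mod 479)
7^239 = 7^(128+64+32+8+4+2+1) ≡ 1 (mod 479).
Result is 1, so (7/479) = 1.

1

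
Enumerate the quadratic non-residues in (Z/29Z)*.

Square k = 1,…,14 (k and 29−k give the same square):
1²=1, 2²=4, 3²=9, 4²=16, 5²=25, 6²≡7, 7²≡20, 8²≡6, 9²≡23, 10²≡13, 11²≡5, 12²≡28, 13²≡24, 14²≡22 (mod 29).
The residues are {1, 4, 5, 6, 7, 9, 13, 16, 20, 22, 23, 24, 25, 28}; the non-residues are the remaining 14 nonzero classes.

2, 3, 8, 10, 11, 12, 14, 15, 17, 18, 19, 21, 26, 27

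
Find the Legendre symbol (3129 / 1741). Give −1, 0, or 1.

-1

First reduce: 3129 ≡ 1388 (mod 1741).
Pull out 2^2: since 1741 ≡ 5 (mod 8), (2/1741) = -1, so (2/1741)^2 = +1.
Reciprocity: 347 ≡ 3 and 1741 ≡ 1 (mod 4), so (347/1741) = +(1741/347).
Reduce top mod 347: now compute (6/347).
Pull out 2: since 347 ≡ 3 (mod 8), (2/347) = -1.
Reciprocity: 3 ≡ 3 and 347 ≡ 3 (mod 4), so (3/347) = −(347/3).
Reduce top mod 3: now compute (2/3).
Pull out 2: since 3 ≡ 3 (mod 8), (2/3) = -1.
Reached (1/3) = 1. Collecting the sign flips along the way, the symbol is -1.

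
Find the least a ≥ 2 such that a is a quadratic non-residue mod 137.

3

(2/137) = +1, so 2 is a residue.
(3/137) = −1, so 3 is the smallest positive non-residue mod 137.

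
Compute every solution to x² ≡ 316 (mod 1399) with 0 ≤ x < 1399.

Since 1399 ≡ 3 (mod 4), a square root of 316 is 316^((1399+1)/4) = 316^350 mod 1399.
Repeated squaring: 316^2≡527, 316^4≡727, 316^8≡1106, 316^16≡510, 316^32≡1285, 316^64≡405, 316^128≡342, 316^256≡847 (mod 1399).
316^350 = 316^(256+64+16+8+4+2) ≡ 550 (mod 1399).
Check: 550² = 302500 ≡ 316 (mod 1399). The two roots are 550 and 849.

550, 849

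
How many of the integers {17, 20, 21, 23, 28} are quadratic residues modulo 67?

3

(17/67) = +1 → QR.
(20/67) = -1 → non-residue.
(21/67) = +1 → QR.
(23/67) = +1 → QR.
(28/67) = -1 → non-residue.
Total quadratic residues among the 5: 3.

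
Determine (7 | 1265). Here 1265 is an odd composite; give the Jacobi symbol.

Reciprocity: 7 ≡ 3 and 1265 ≡ 1 (mod 4), so (7/1265) = +(1265/7).
Reduce top mod 7: now compute (5/7).
Reciprocity: 5 ≡ 1 and 7 ≡ 3 (mod 4), so (5/7) = +(7/5).
Reduce top mod 5: now compute (2/5).
Pull out 2: since 5 ≡ 5 (mod 8), (2/5) = -1.
Reached (1/5) = 1. Collecting the sign flips along the way, the symbol is -1.

-1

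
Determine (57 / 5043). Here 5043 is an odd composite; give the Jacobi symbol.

0

Reciprocity: 57 ≡ 1 and 5043 ≡ 3 (mod 4), so (57/5043) = +(5043/57).
Reduce top mod 57: now compute (27/57).
Reciprocity: 27 ≡ 3 and 57 ≡ 1 (mod 4), so (27/57) = +(57/27).
Reduce top mod 27: now compute (3/27).
Reciprocity: 3 ≡ 3 and 27 ≡ 3 (mod 4), so (3/27) = −(27/3).
Reduce top mod 3: now compute (0/3).
Top reduces to 0: gcd > 1, so the symbol is 0.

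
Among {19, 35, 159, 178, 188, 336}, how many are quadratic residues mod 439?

2

(19/439) = +1 → QR.
(35/439) = +1 → QR.
(159/439) = -1 → non-residue.
(178/439) = -1 → non-residue.
(188/439) = -1 → non-residue.
(336/439) = -1 → non-residue.
Total quadratic residues among the 6: 2.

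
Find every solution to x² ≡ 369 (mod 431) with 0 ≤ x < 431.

119, 312

Since 431 ≡ 3 (mod 4), a square root of 369 is 369^((431+1)/4) = 369^108 mod 431.
Repeated squaring: 369^2≡396, 369^4≡363, 369^8≡314, 369^16≡328, 369^32≡265, 369^64≡403 (mod 431).
369^108 = 369^(64+32+8+4) ≡ 119 (mod 431).
Check: 119² = 14161 ≡ 369 (mod 431). The two roots are 119 and 312.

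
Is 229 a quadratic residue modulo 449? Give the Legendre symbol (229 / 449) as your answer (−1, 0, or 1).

Euler's criterion: (229/449) ≡ 229^224 (mod 449).
229^2 ≡ 357 (mod 449)
229^4 ≡ 382 (mod 449)
229^8 ≡ 448 (mod 449)
229^16 ≡ 1 (mod 449)
229^32 ≡ 1 (mod 449)
229^64 ≡ 1 (mod 449)
229^128 ≡ 1 (mod 449)
229^224 = 229^(128+64+32) ≡ 1 (mod 449).
Result is 1, so (229/449) = 1.

1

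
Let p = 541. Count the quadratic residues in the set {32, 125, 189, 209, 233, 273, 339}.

(32/541) = -1 → non-residue.
(125/541) = +1 → QR.
(189/541) = +1 → QR.
(209/541) = -1 → non-residue.
(233/541) = -1 → non-residue.
(273/541) = -1 → non-residue.
(339/541) = -1 → non-residue.
Total quadratic residues among the 7: 2.

2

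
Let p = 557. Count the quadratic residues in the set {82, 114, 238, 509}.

(82/557) = +1 → QR.
(114/557) = +1 → QR.
(238/557) = -1 → non-residue.
(509/557) = -1 → non-residue.
Total quadratic residues among the 4: 2.

2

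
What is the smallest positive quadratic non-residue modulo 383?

(2/383) = +1, so 2 is a residue.
(3/383) = +1, so 3 is a residue.
(4/383) = +1, so 4 is a residue.
(5/383) = −1, so 5 is the smallest positive non-residue mod 383.

5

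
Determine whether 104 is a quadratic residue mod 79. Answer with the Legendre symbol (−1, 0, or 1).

Euler's criterion: (104/79) ≡ 25^39 (mod 79).
25^2 ≡ 72 (mod 79)
25^4 ≡ 49 (mod 79)
25^8 ≡ 31 (mod 79)
25^16 ≡ 13 (mod 79)
25^32 ≡ 11 (mod 79)
25^39 = 25^(32+4+2+1) ≡ 1 (mod 79).
Result is 1, so (104/79) = 1.

1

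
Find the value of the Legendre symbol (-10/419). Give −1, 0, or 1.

1

First reduce: -10 ≡ 409 (mod 419).
Reciprocity: 409 ≡ 1 and 419 ≡ 3 (mod 4), so (409/419) = +(419/409).
Reduce top mod 409: now compute (10/409).
Pull out 2: since 409 ≡ 1 (mod 8), (2/409) = +1.
Reciprocity: 5 ≡ 1 and 409 ≡ 1 (mod 4), so (5/409) = +(409/5).
Reduce top mod 5: now compute (4/5).
Pull out 2^2: since 5 ≡ 5 (mod 8), (2/5) = -1, so (2/5)^2 = +1.
Reached (1/5) = 1. Collecting the sign flips along the way, the symbol is +1.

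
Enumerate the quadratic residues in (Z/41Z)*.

Square k = 1,…,20 (k and 41−k give the same square):
1²=1, 2²=4, 3²=9, 4²=16, 5²=25, 6²=36, 7²≡8, 8²≡23, 9²≡40, 10²≡18, 11²≡39, 12²≡21, 13²≡5, 14²≡32, 15²≡20, 16²≡10, 17²≡2, 18²≡37, 19²≡33, 20²≡31 (mod 41).
So the quadratic residues mod 41 are {1, 2, 4, 5, 8, 9, 10, 16, 18, 20, 21, 23, 25, 31, 32, 33, 36, 37, 39, 40}.

1 2 4 5 8 9 10 16 18 20 21 23 25 31 32 33 36 37 39 40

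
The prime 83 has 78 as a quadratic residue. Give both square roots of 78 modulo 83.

Since 83 ≡ 3 (mod 4), a square root of 78 is 78^((83+1)/4) = 78^21 mod 83.
Repeated squaring: 78^2≡25, 78^4≡44, 78^8≡27, 78^16≡65 (mod 83).
78^21 = 78^(16+4+1) ≡ 59 (mod 83).
Check: 59² = 3481 ≡ 78 (mod 83). The two roots are 24 and 59.

24, 59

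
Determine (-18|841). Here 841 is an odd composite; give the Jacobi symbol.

First reduce: -18 ≡ 823 (mod 841).
Reciprocity: 823 ≡ 3 and 841 ≡ 1 (mod 4), so (823/841) = +(841/823).
Reduce top mod 823: now compute (18/823).
Pull out 2: since 823 ≡ 7 (mod 8), (2/823) = +1.
Reciprocity: 9 ≡ 1 and 823 ≡ 3 (mod 4), so (9/823) = +(823/9).
Reduce top mod 9: now compute (4/9).
Pull out 2^2: since 9 ≡ 1 (mod 8), (2/9) = +1, so (2/9)^2 = +1.
Reached (1/9) = 1. Collecting the sign flips along the way, the symbol is +1.

1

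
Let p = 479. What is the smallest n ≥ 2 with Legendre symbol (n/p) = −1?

13

(2/479) = +1, so 2 is a residue.
(3/479) = +1, so 3 is a residue.
(4/479) = +1, so 4 is a residue.
(5/479) = +1, so 5 is a residue.
(6/479) = +1, so 6 is a residue.
(7/479) = +1, so 7 is a residue.
(8/479) = +1, so 8 is a residue.
(9/479) = +1, so 9 is a residue.
(10/479) = +1, so 10 is a residue.
(11/479) = +1, so 11 is a residue.
(12/479) = +1, so 12 is a residue.
(13/479) = −1, so 13 is the smallest positive non-residue mod 479.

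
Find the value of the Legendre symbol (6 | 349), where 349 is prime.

-1

Pull out 2: since 349 ≡ 5 (mod 8), (2/349) = -1.
Reciprocity: 3 ≡ 3 and 349 ≡ 1 (mod 4), so (3/349) = +(349/3).
Reduce top mod 3: now compute (1/3).
Reached (1/3) = 1. Collecting the sign flips along the way, the symbol is -1.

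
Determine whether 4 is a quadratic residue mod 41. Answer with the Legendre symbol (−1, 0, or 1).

Euler's criterion: (4/41) ≡ 4^20 (mod 41).
4^2 ≡ 16 (mod 41)
4^4 ≡ 10 (mod 41)
4^8 ≡ 18 (mod 41)
4^16 ≡ 37 (mod 41)
4^20 = 4^(16+4) ≡ 1 (mod 41).
Result is 1, so (4/41) = 1.

1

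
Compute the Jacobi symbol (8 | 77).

Pull out 2^3: since 77 ≡ 5 (mod 8), (2/77) = -1, so (2/77)^3 = -1.
Reached (1/77) = 1. Collecting the sign flips along the way, the symbol is -1.

-1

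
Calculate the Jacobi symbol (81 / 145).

Reciprocity: 81 ≡ 1 and 145 ≡ 1 (mod 4), so (81/145) = +(145/81).
Reduce top mod 81: now compute (64/81).
Pull out 2^6: since 81 ≡ 1 (mod 8), (2/81) = +1, so (2/81)^6 = +1.
Reached (1/81) = 1. Collecting the sign flips along the way, the symbol is +1.

1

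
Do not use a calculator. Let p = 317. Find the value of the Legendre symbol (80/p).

Euler's criterion: (80/317) ≡ 80^158 (mod 317).
80^2 ≡ 60 (mod 317)
80^4 ≡ 113 (mod 317)
80^8 ≡ 89 (mod 317)
80^16 ≡ 313 (mod 317)
80^32 ≡ 16 (mod 317)
80^64 ≡ 256 (mod 317)
80^128 ≡ 234 (mod 317)
80^158 = 80^(128+16+8+4+2) ≡ 316 (mod 317).
Result is 316 ≡ −1, so (80/317) = −1.

-1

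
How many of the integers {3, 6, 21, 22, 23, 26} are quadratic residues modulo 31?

(3/31) = -1 → non-residue.
(6/31) = -1 → non-residue.
(21/31) = -1 → non-residue.
(22/31) = -1 → non-residue.
(23/31) = -1 → non-residue.
(26/31) = -1 → non-residue.
Total quadratic residues among the 6: 0.

0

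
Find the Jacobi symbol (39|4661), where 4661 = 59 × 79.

1

Reciprocity: 39 ≡ 3 and 4661 ≡ 1 (mod 4), so (39/4661) = +(4661/39).
Reduce top mod 39: now compute (20/39).
Pull out 2^2: since 39 ≡ 7 (mod 8), (2/39) = +1, so (2/39)^2 = +1.
Reciprocity: 5 ≡ 1 and 39 ≡ 3 (mod 4), so (5/39) = +(39/5).
Reduce top mod 5: now compute (4/5).
Pull out 2^2: since 5 ≡ 5 (mod 8), (2/5) = -1, so (2/5)^2 = +1.
Reached (1/5) = 1. Collecting the sign flips along the way, the symbol is +1.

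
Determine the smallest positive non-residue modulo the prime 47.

(2/47) = +1, so 2 is a residue.
(3/47) = +1, so 3 is a residue.
(4/47) = +1, so 4 is a residue.
(5/47) = −1, so 5 is the smallest positive non-residue mod 47.

5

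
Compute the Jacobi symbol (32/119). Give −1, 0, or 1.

1

Pull out 2^5: since 119 ≡ 7 (mod 8), (2/119) = +1, so (2/119)^5 = +1.
Reached (1/119) = 1. Collecting the sign flips along the way, the symbol is +1.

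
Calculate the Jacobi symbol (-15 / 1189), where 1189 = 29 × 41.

1

First reduce: -15 ≡ 1174 (mod 1189).
Pull out 2: since 1189 ≡ 5 (mod 8), (2/1189) = -1.
Reciprocity: 587 ≡ 3 and 1189 ≡ 1 (mod 4), so (587/1189) = +(1189/587).
Reduce top mod 587: now compute (15/587).
Reciprocity: 15 ≡ 3 and 587 ≡ 3 (mod 4), so (15/587) = −(587/15).
Reduce top mod 15: now compute (2/15).
Pull out 2: since 15 ≡ 7 (mod 8), (2/15) = +1.
Reached (1/15) = 1. Collecting the sign flips along the way, the symbol is +1.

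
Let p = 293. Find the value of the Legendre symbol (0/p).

Top reduces to 0: gcd > 1, so the symbol is 0.

0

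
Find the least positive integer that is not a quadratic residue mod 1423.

(2/1423) = +1, so 2 is a residue.
(3/1423) = −1, so 3 is the smallest positive non-residue mod 1423.

3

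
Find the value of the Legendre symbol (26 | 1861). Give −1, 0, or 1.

1

Pull out 2: since 1861 ≡ 5 (mod 8), (2/1861) = -1.
Reciprocity: 13 ≡ 1 and 1861 ≡ 1 (mod 4), so (13/1861) = +(1861/13).
Reduce top mod 13: now compute (2/13).
Pull out 2: since 13 ≡ 5 (mod 8), (2/13) = -1.
Reached (1/13) = 1. Collecting the sign flips along the way, the symbol is +1.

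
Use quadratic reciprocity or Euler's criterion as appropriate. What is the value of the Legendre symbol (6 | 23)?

1

Pull out 2: since 23 ≡ 7 (mod 8), (2/23) = +1.
Reciprocity: 3 ≡ 3 and 23 ≡ 3 (mod 4), so (3/23) = −(23/3).
Reduce top mod 3: now compute (2/3).
Pull out 2: since 3 ≡ 3 (mod 8), (2/3) = -1.
Reached (1/3) = 1. Collecting the sign flips along the way, the symbol is +1.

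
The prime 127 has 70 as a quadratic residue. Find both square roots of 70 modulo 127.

Since 127 ≡ 3 (mod 4), a square root of 70 is 70^((127+1)/4) = 70^32 mod 127.
Repeated squaring: 70^2≡74, 70^4≡15, 70^8≡98, 70^16≡79, 70^32≡18 (mod 127).
70^32 = 70^(32) ≡ 18 (mod 127).
Check: 18² = 324 ≡ 70 (mod 127). The two roots are 18 and 109.

18, 109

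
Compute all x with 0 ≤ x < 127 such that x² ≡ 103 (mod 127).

22, 105

Since 127 ≡ 3 (mod 4), a square root of 103 is 103^((127+1)/4) = 103^32 mod 127.
Repeated squaring: 103^2≡68, 103^4≡52, 103^8≡37, 103^16≡99, 103^32≡22 (mod 127).
103^32 = 103^(32) ≡ 22 (mod 127).
Check: 22² = 484 ≡ 103 (mod 127). The two roots are 22 and 105.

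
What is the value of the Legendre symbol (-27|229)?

1

First reduce: -27 ≡ 202 (mod 229).
Pull out 2: since 229 ≡ 5 (mod 8), (2/229) = -1.
Reciprocity: 101 ≡ 1 and 229 ≡ 1 (mod 4), so (101/229) = +(229/101).
Reduce top mod 101: now compute (27/101).
Reciprocity: 27 ≡ 3 and 101 ≡ 1 (mod 4), so (27/101) = +(101/27).
Reduce top mod 27: now compute (20/27).
Pull out 2^2: since 27 ≡ 3 (mod 8), (2/27) = -1, so (2/27)^2 = +1.
Reciprocity: 5 ≡ 1 and 27 ≡ 3 (mod 4), so (5/27) = +(27/5).
Reduce top mod 5: now compute (2/5).
Pull out 2: since 5 ≡ 5 (mod 8), (2/5) = -1.
Reached (1/5) = 1. Collecting the sign flips along the way, the symbol is +1.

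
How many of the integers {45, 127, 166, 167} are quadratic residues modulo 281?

2

(45/281) = +1 → QR.
(127/281) = -1 → non-residue.
(166/281) = -1 → non-residue.
(167/281) = +1 → QR.
Total quadratic residues among the 4: 2.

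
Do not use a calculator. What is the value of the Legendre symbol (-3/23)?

First reduce: -3 ≡ 20 (mod 23).
Pull out 2^2: since 23 ≡ 7 (mod 8), (2/23) = +1, so (2/23)^2 = +1.
Reciprocity: 5 ≡ 1 and 23 ≡ 3 (mod 4), so (5/23) = +(23/5).
Reduce top mod 5: now compute (3/5).
Reciprocity: 3 ≡ 3 and 5 ≡ 1 (mod 4), so (3/5) = +(5/3).
Reduce top mod 3: now compute (2/3).
Pull out 2: since 3 ≡ 3 (mod 8), (2/3) = -1.
Reached (1/3) = 1. Collecting the sign flips along the way, the symbol is -1.

-1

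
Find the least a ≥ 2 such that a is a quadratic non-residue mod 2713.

(2/2713) = +1, so 2 is a residue.
(3/2713) = +1, so 3 is a residue.
(4/2713) = +1, so 4 is a residue.
(5/2713) = −1, so 5 is the smallest positive non-residue mod 2713.

5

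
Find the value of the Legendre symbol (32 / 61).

Euler's criterion: (32/61) ≡ 32^30 (mod 61).
32^2 ≡ 48 (mod 61)
32^4 ≡ 47 (mod 61)
32^8 ≡ 13 (mod 61)
32^16 ≡ 47 (mod 61)
32^30 = 32^(16+8+4+2) ≡ 60 (mod 61).
Result is 60 ≡ −1, so (32/61) = −1.

-1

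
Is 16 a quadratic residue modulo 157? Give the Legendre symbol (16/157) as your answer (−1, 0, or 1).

Pull out 2^4: since 157 ≡ 5 (mod 8), (2/157) = -1, so (2/157)^4 = +1.
Reached (1/157) = 1. Collecting the sign flips along the way, the symbol is +1.

1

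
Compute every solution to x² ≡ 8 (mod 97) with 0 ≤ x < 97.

97 ≡ 1 (mod 4), so we find a root by search.
Trying successive values, 28² = 784 ≡ 8 (mod 97). The other root is 97 − 28 = 69.

28, 69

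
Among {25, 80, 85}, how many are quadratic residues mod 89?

(25/89) = +1 → QR.
(80/89) = +1 → QR.
(85/89) = +1 → QR.
Total quadratic residues among the 3: 3.

3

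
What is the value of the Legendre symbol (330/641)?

-1

Pull out 2: since 641 ≡ 1 (mod 8), (2/641) = +1.
Reciprocity: 165 ≡ 1 and 641 ≡ 1 (mod 4), so (165/641) = +(641/165).
Reduce top mod 165: now compute (146/165).
Pull out 2: since 165 ≡ 5 (mod 8), (2/165) = -1.
Reciprocity: 73 ≡ 1 and 165 ≡ 1 (mod 4), so (73/165) = +(165/73).
Reduce top mod 73: now compute (19/73).
Reciprocity: 19 ≡ 3 and 73 ≡ 1 (mod 4), so (19/73) = +(73/19).
Reduce top mod 19: now compute (16/19).
Pull out 2^4: since 19 ≡ 3 (mod 8), (2/19) = -1, so (2/19)^4 = +1.
Reached (1/19) = 1. Collecting the sign flips along the way, the symbol is -1.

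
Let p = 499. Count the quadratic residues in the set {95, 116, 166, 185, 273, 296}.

(95/499) = -1 → non-residue.
(116/499) = +1 → QR.
(166/499) = +1 → QR.
(185/499) = -1 → non-residue.
(273/499) = -1 → non-residue.
(296/499) = +1 → QR.
Total quadratic residues among the 6: 3.

3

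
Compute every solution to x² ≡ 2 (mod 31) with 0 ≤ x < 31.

Since 31 ≡ 3 (mod 4), a square root of 2 is 2^((31+1)/4) = 2^8 mod 31.
Repeated squaring: 2^2≡4, 2^4≡16, 2^8≡8 (mod 31).
2^8 = 2^(8) ≡ 8 (mod 31).
Check: 8² = 64 ≡ 2 (mod 31). The two roots are 8 and 23.

8, 23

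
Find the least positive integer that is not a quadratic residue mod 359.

(2/359) = +1, so 2 is a residue.
(3/359) = +1, so 3 is a residue.
(4/359) = +1, so 4 is a residue.
(5/359) = +1, so 5 is a residue.
(6/359) = +1, so 6 is a residue.
(7/359) = −1, so 7 is the smallest positive non-residue mod 359.

7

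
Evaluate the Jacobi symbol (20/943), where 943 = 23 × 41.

-1

Pull out 2^2: since 943 ≡ 7 (mod 8), (2/943) = +1, so (2/943)^2 = +1.
Reciprocity: 5 ≡ 1 and 943 ≡ 3 (mod 4), so (5/943) = +(943/5).
Reduce top mod 5: now compute (3/5).
Reciprocity: 3 ≡ 3 and 5 ≡ 1 (mod 4), so (3/5) = +(5/3).
Reduce top mod 3: now compute (2/3).
Pull out 2: since 3 ≡ 3 (mod 8), (2/3) = -1.
Reached (1/3) = 1. Collecting the sign flips along the way, the symbol is -1.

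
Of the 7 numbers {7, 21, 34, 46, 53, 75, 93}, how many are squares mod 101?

1

(7/101) = -1 → non-residue.
(21/101) = +1 → QR.
(34/101) = -1 → non-residue.
(46/101) = -1 → non-residue.
(53/101) = -1 → non-residue.
(75/101) = -1 → non-residue.
(93/101) = -1 → non-residue.
Total quadratic residues among the 7: 1.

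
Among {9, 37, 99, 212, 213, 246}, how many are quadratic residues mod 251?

(9/251) = +1 → QR.
(37/251) = -1 → non-residue.
(99/251) = -1 → non-residue.
(212/251) = -1 → non-residue.
(213/251) = -1 → non-residue.
(246/251) = -1 → non-residue.
Total quadratic residues among the 6: 1.

1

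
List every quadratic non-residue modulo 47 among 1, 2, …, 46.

5 10 11 13 15 19 20 22 23 26 29 30 31 33 35 38 39 40 41 43 44 45 46

Square k = 1,…,23 (k and 47−k give the same square):
1²=1, 2²=4, 3²=9, 4²=16, 5²=25, 6²=36, 7²≡2, 8²≡17, 9²≡34, 10²≡6, 11²≡27, 12²≡3, 13²≡28, 14²≡8, 15²≡37, 16²≡21, 17²≡7, 18²≡42, 19²≡32, 20²≡24, 21²≡18, 22²≡14, 23²≡12 (mod 47).
The residues are {1, 2, 3, 4, 6, 7, 8, 9, 12, 14, 16, 17, 18, 21, 24, 25, 27, 28, 32, 34, 36, 37, 42}; the non-residues are the remaining 23 nonzero classes.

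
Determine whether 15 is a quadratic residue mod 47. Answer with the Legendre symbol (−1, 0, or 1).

Reciprocity: 15 ≡ 3 and 47 ≡ 3 (mod 4), so (15/47) = −(47/15).
Reduce top mod 15: now compute (2/15).
Pull out 2: since 15 ≡ 7 (mod 8), (2/15) = +1.
Reached (1/15) = 1. Collecting the sign flips along the way, the symbol is -1.

-1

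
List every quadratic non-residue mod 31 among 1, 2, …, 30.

3,6,11,12,13,15,17,21,22,23,24,26,27,29,30

Square k = 1,…,15 (k and 31−k give the same square):
1²=1, 2²=4, 3²=9, 4²=16, 5²=25, 6²≡5, 7²≡18, 8²≡2, 9²≡19, 10²≡7, 11²≡28, 12²≡20, 13²≡14, 14²≡10, 15²≡8 (mod 31).
The residues are {1, 2, 4, 5, 7, 8, 9, 10, 14, 16, 18, 19, 20, 25, 28}; the non-residues are the remaining 15 nonzero classes.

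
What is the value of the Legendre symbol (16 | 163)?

Pull out 2^4: since 163 ≡ 3 (mod 8), (2/163) = -1, so (2/163)^4 = +1.
Reached (1/163) = 1. Collecting the sign flips along the way, the symbol is +1.

1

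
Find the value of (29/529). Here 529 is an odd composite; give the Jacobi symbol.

1

Reciprocity: 29 ≡ 1 and 529 ≡ 1 (mod 4), so (29/529) = +(529/29).
Reduce top mod 29: now compute (7/29).
Reciprocity: 7 ≡ 3 and 29 ≡ 1 (mod 4), so (7/29) = +(29/7).
Reduce top mod 7: now compute (1/7).
Reached (1/7) = 1. Collecting the sign flips along the way, the symbol is +1.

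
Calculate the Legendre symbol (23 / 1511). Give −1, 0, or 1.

Reciprocity: 23 ≡ 3 and 1511 ≡ 3 (mod 4), so (23/1511) = −(1511/23).
Reduce top mod 23: now compute (16/23).
Pull out 2^4: since 23 ≡ 7 (mod 8), (2/23) = +1, so (2/23)^4 = +1.
Reached (1/23) = 1. Collecting the sign flips along the way, the symbol is -1.

-1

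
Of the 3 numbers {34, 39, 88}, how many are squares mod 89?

(34/89) = +1 → QR.
(39/89) = +1 → QR.
(88/89) = +1 → QR.
Total quadratic residues among the 3: 3.

3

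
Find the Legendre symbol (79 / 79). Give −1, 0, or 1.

First reduce: 79 ≡ 0 (mod 79).
Top reduces to 0: gcd > 1, so the symbol is 0.

0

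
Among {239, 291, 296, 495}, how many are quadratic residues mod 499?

3

(239/499) = +1 → QR.
(291/499) = +1 → QR.
(296/499) = +1 → QR.
(495/499) = -1 → non-residue.
Total quadratic residues among the 4: 3.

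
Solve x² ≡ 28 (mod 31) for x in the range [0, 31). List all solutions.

11, 20

Since 31 ≡ 3 (mod 4), a square root of 28 is 28^((31+1)/4) = 28^8 mod 31.
Repeated squaring: 28^2≡9, 28^4≡19, 28^8≡20 (mod 31).
28^8 = 28^(8) ≡ 20 (mod 31).
Check: 20² = 400 ≡ 28 (mod 31). The two roots are 11 and 20.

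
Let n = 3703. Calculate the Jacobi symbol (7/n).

0

Reciprocity: 7 ≡ 3 and 3703 ≡ 3 (mod 4), so (7/3703) = −(3703/7).
Reduce top mod 7: now compute (0/7).
Top reduces to 0: gcd > 1, so the symbol is 0.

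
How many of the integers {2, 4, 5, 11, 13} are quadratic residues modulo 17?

(2/17) = +1 → QR.
(4/17) = +1 → QR.
(5/17) = -1 → non-residue.
(11/17) = -1 → non-residue.
(13/17) = +1 → QR.
Total quadratic residues among the 5: 3.

3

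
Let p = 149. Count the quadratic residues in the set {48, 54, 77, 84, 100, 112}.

3

(48/149) = -1 → non-residue.
(54/149) = +1 → QR.
(77/149) = -1 → non-residue.
(84/149) = -1 → non-residue.
(100/149) = +1 → QR.
(112/149) = +1 → QR.
Total quadratic residues among the 6: 3.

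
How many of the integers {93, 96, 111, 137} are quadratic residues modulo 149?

(93/149) = -1 → non-residue.
(96/149) = +1 → QR.
(111/149) = -1 → non-residue.
(137/149) = -1 → non-residue.
Total quadratic residues among the 4: 1.

1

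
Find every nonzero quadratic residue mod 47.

1 2 3 4 6 7 8 9 12 14 16 17 18 21 24 25 27 28 32 34 36 37 42

Square k = 1,…,23 (k and 47−k give the same square):
1²=1, 2²=4, 3²=9, 4²=16, 5²=25, 6²=36, 7²≡2, 8²≡17, 9²≡34, 10²≡6, 11²≡27, 12²≡3, 13²≡28, 14²≡8, 15²≡37, 16²≡21, 17²≡7, 18²≡42, 19²≡32, 20²≡24, 21²≡18, 22²≡14, 23²≡12 (mod 47).
So the quadratic residues mod 47 are {1, 2, 3, 4, 6, 7, 8, 9, 12, 14, 16, 17, 18, 21, 24, 25, 27, 28, 32, 34, 36, 37, 42}.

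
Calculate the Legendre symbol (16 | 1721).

Pull out 2^4: since 1721 ≡ 1 (mod 8), (2/1721) = +1, so (2/1721)^4 = +1.
Reached (1/1721) = 1. Collecting the sign flips along the way, the symbol is +1.

1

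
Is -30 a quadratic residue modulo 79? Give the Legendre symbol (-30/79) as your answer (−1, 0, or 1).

Euler's criterion: (-30/79) ≡ 49^39 (mod 79).
49^2 ≡ 31 (mod 79)
49^4 ≡ 13 (mod 79)
49^8 ≡ 11 (mod 79)
49^16 ≡ 42 (mod 79)
49^32 ≡ 26 (mod 79)
49^39 = 49^(32+4+2+1) ≡ 1 (mod 79).
Result is 1, so (-30/79) = 1.

1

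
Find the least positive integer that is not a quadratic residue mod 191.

(2/191) = +1, so 2 is a residue.
(3/191) = +1, so 3 is a residue.
(4/191) = +1, so 4 is a residue.
(5/191) = +1, so 5 is a residue.
(6/191) = +1, so 6 is a residue.
(7/191) = −1, so 7 is the smallest positive non-residue mod 191.

7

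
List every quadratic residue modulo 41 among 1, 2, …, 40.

1 2 4 5 8 9 10 16 18 20 21 23 25 31 32 33 36 37 39 40

Square k = 1,…,20 (k and 41−k give the same square):
1²=1, 2²=4, 3²=9, 4²=16, 5²=25, 6²=36, 7²≡8, 8²≡23, 9²≡40, 10²≡18, 11²≡39, 12²≡21, 13²≡5, 14²≡32, 15²≡20, 16²≡10, 17²≡2, 18²≡37, 19²≡33, 20²≡31 (mod 41).
So the quadratic residues mod 41 are {1, 2, 4, 5, 8, 9, 10, 16, 18, 20, 21, 23, 25, 31, 32, 33, 36, 37, 39, 40}.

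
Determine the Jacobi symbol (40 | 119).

1

Pull out 2^3: since 119 ≡ 7 (mod 8), (2/119) = +1, so (2/119)^3 = +1.
Reciprocity: 5 ≡ 1 and 119 ≡ 3 (mod 4), so (5/119) = +(119/5).
Reduce top mod 5: now compute (4/5).
Pull out 2^2: since 5 ≡ 5 (mod 8), (2/5) = -1, so (2/5)^2 = +1.
Reached (1/5) = 1. Collecting the sign flips along the way, the symbol is +1.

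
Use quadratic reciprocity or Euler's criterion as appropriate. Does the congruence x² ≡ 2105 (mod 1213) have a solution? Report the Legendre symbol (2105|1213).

1

First reduce: 2105 ≡ 892 (mod 1213).
Pull out 2^2: since 1213 ≡ 5 (mod 8), (2/1213) = -1, so (2/1213)^2 = +1.
Reciprocity: 223 ≡ 3 and 1213 ≡ 1 (mod 4), so (223/1213) = +(1213/223).
Reduce top mod 223: now compute (98/223).
Pull out 2: since 223 ≡ 7 (mod 8), (2/223) = +1.
Reciprocity: 49 ≡ 1 and 223 ≡ 3 (mod 4), so (49/223) = +(223/49).
Reduce top mod 49: now compute (27/49).
Reciprocity: 27 ≡ 3 and 49 ≡ 1 (mod 4), so (27/49) = +(49/27).
Reduce top mod 27: now compute (22/27).
Pull out 2: since 27 ≡ 3 (mod 8), (2/27) = -1.
Reciprocity: 11 ≡ 3 and 27 ≡ 3 (mod 4), so (11/27) = −(27/11).
Reduce top mod 11: now compute (5/11).
Reciprocity: 5 ≡ 1 and 11 ≡ 3 (mod 4), so (5/11) = +(11/5).
Reduce top mod 5: now compute (1/5).
Reached (1/5) = 1. Collecting the sign flips along the way, the symbol is +1.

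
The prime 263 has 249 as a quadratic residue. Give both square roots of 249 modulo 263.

81, 182

Since 263 ≡ 3 (mod 4), a square root of 249 is 249^((263+1)/4) = 249^66 mod 263.
Repeated squaring: 249^2≡196, 249^4≡18, 249^8≡61, 249^16≡39, 249^32≡206, 249^64≡93 (mod 263).
249^66 = 249^(64+2) ≡ 81 (mod 263).
Check: 81² = 6561 ≡ 249 (mod 263). The two roots are 81 and 182.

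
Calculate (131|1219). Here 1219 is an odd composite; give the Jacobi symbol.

1

Reciprocity: 131 ≡ 3 and 1219 ≡ 3 (mod 4), so (131/1219) = −(1219/131).
Reduce top mod 131: now compute (40/131).
Pull out 2^3: since 131 ≡ 3 (mod 8), (2/131) = -1, so (2/131)^3 = -1.
Reciprocity: 5 ≡ 1 and 131 ≡ 3 (mod 4), so (5/131) = +(131/5).
Reduce top mod 5: now compute (1/5).
Reached (1/5) = 1. Collecting the sign flips along the way, the symbol is +1.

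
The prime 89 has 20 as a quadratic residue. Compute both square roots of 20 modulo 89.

89 ≡ 1 (mod 4), so we find a root by search.
Trying successive values, 38² = 1444 ≡ 20 (mod 89). The other root is 89 − 38 = 51.

38, 51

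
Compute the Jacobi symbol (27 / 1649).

Reciprocity: 27 ≡ 3 and 1649 ≡ 1 (mod 4), so (27/1649) = +(1649/27).
Reduce top mod 27: now compute (2/27).
Pull out 2: since 27 ≡ 3 (mod 8), (2/27) = -1.
Reached (1/27) = 1. Collecting the sign flips along the way, the symbol is -1.

-1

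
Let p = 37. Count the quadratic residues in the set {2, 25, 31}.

1

(2/37) = -1 → non-residue.
(25/37) = +1 → QR.
(31/37) = -1 → non-residue.
Total quadratic residues among the 3: 1.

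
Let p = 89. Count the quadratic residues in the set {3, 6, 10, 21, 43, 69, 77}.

3

(3/89) = -1 → non-residue.
(6/89) = -1 → non-residue.
(10/89) = +1 → QR.
(21/89) = +1 → QR.
(43/89) = -1 → non-residue.
(69/89) = +1 → QR.
(77/89) = -1 → non-residue.
Total quadratic residues among the 7: 3.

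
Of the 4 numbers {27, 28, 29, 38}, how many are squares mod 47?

2

(27/47) = +1 → QR.
(28/47) = +1 → QR.
(29/47) = -1 → non-residue.
(38/47) = -1 → non-residue.
Total quadratic residues among the 4: 2.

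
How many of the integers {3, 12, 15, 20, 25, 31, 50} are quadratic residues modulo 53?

(3/53) = -1 → non-residue.
(12/53) = -1 → non-residue.
(15/53) = +1 → QR.
(20/53) = -1 → non-residue.
(25/53) = +1 → QR.
(31/53) = -1 → non-residue.
(50/53) = -1 → non-residue.
Total quadratic residues among the 7: 2.

2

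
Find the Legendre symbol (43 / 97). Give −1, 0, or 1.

1

Euler's criterion: (43/97) ≡ 43^48 (mod 97).
43^2 ≡ 6 (mod 97)
43^4 ≡ 36 (mod 97)
43^8 ≡ 35 (mod 97)
43^16 ≡ 61 (mod 97)
43^32 ≡ 35 (mod 97)
43^48 = 43^(32+16) ≡ 1 (mod 97).
Result is 1, so (43/97) = 1.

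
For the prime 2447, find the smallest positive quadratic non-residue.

5

(2/2447) = +1, so 2 is a residue.
(3/2447) = +1, so 3 is a residue.
(4/2447) = +1, so 4 is a residue.
(5/2447) = −1, so 5 is the smallest positive non-residue mod 2447.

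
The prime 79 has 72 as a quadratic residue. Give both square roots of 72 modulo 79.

Since 79 ≡ 3 (mod 4), a square root of 72 is 72^((79+1)/4) = 72^20 mod 79.
Repeated squaring: 72^2≡49, 72^4≡31, 72^8≡13, 72^16≡11 (mod 79).
72^20 = 72^(16+4) ≡ 25 (mod 79).
Check: 25² = 625 ≡ 72 (mod 79). The two roots are 25 and 54.

25, 54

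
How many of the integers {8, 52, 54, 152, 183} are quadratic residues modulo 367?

(8/367) = +1 → QR.
(52/367) = +1 → QR.
(54/367) = -1 → non-residue.
(152/367) = -1 → non-residue.
(183/367) = -1 → non-residue.
Total quadratic residues among the 5: 2.

2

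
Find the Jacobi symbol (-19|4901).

First reduce: -19 ≡ 4882 (mod 4901).
Pull out 2: since 4901 ≡ 5 (mod 8), (2/4901) = -1.
Reciprocity: 2441 ≡ 1 and 4901 ≡ 1 (mod 4), so (2441/4901) = +(4901/2441).
Reduce top mod 2441: now compute (19/2441).
Reciprocity: 19 ≡ 3 and 2441 ≡ 1 (mod 4), so (19/2441) = +(2441/19).
Reduce top mod 19: now compute (9/19).
Reciprocity: 9 ≡ 1 and 19 ≡ 3 (mod 4), so (9/19) = +(19/9).
Reduce top mod 9: now compute (1/9).
Reached (1/9) = 1. Collecting the sign flips along the way, the symbol is -1.

-1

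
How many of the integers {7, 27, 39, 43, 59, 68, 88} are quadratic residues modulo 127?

(7/127) = -1 → non-residue.
(27/127) = -1 → non-residue.
(39/127) = -1 → non-residue.
(43/127) = -1 → non-residue.
(59/127) = -1 → non-residue.
(68/127) = +1 → QR.
(88/127) = +1 → QR.
Total quadratic residues among the 7: 2.

2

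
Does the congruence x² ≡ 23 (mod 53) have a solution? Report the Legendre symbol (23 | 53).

Reciprocity: 23 ≡ 3 and 53 ≡ 1 (mod 4), so (23/53) = +(53/23).
Reduce top mod 23: now compute (7/23).
Reciprocity: 7 ≡ 3 and 23 ≡ 3 (mod 4), so (7/23) = −(23/7).
Reduce top mod 7: now compute (2/7).
Pull out 2: since 7 ≡ 7 (mod 8), (2/7) = +1.
Reached (1/7) = 1. Collecting the sign flips along the way, the symbol is -1.

-1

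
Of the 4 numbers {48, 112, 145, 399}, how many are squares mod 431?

2

(48/431) = +1 → QR.
(112/431) = -1 → non-residue.
(145/431) = +1 → QR.
(399/431) = -1 → non-residue.
Total quadratic residues among the 4: 2.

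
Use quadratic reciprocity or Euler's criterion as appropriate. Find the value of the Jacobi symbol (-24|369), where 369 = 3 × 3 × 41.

0

First reduce: -24 ≡ 345 (mod 369).
Reciprocity: 345 ≡ 1 and 369 ≡ 1 (mod 4), so (345/369) = +(369/345).
Reduce top mod 345: now compute (24/345).
Pull out 2^3: since 345 ≡ 1 (mod 8), (2/345) = +1, so (2/345)^3 = +1.
Reciprocity: 3 ≡ 3 and 345 ≡ 1 (mod 4), so (3/345) = +(345/3).
Reduce top mod 3: now compute (0/3).
Top reduces to 0: gcd > 1, so the symbol is 0.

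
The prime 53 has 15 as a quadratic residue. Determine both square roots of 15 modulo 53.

11, 42

53 ≡ 1 (mod 4), so we find a root by search.
Trying successive values, 11² = 121 ≡ 15 (mod 53). The other root is 53 − 11 = 42.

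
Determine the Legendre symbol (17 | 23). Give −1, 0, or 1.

Euler's criterion: (17/23) ≡ 17^11 (mod 23).
17^2 ≡ 13 (mod 23)
17^4 ≡ 8 (mod 23)
17^8 ≡ 18 (mod 23)
17^11 = 17^(8+2+1) ≡ 22 (mod 23).
Result is 22 ≡ −1, so (17/23) = −1.

-1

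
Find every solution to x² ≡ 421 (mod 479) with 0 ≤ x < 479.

Since 479 ≡ 3 (mod 4), a square root of 421 is 421^((479+1)/4) = 421^120 mod 479.
Repeated squaring: 421^2≡11, 421^4≡121, 421^8≡271, 421^16≡154, 421^32≡245, 421^64≡150 (mod 479).
421^120 = 421^(64+32+16+8) ≡ 30 (mod 479).
Check: 30² = 900 ≡ 421 (mod 479). The two roots are 30 and 449.

30, 449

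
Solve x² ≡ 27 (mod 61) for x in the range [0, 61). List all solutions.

61 ≡ 1 (mod 4), so we find a root by search.
Trying successive values, 24² = 576 ≡ 27 (mod 61). The other root is 61 − 24 = 37.

24, 37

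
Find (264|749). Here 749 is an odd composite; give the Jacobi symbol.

1

Pull out 2^3: since 749 ≡ 5 (mod 8), (2/749) = -1, so (2/749)^3 = -1.
Reciprocity: 33 ≡ 1 and 749 ≡ 1 (mod 4), so (33/749) = +(749/33).
Reduce top mod 33: now compute (23/33).
Reciprocity: 23 ≡ 3 and 33 ≡ 1 (mod 4), so (23/33) = +(33/23).
Reduce top mod 23: now compute (10/23).
Pull out 2: since 23 ≡ 7 (mod 8), (2/23) = +1.
Reciprocity: 5 ≡ 1 and 23 ≡ 3 (mod 4), so (5/23) = +(23/5).
Reduce top mod 5: now compute (3/5).
Reciprocity: 3 ≡ 3 and 5 ≡ 1 (mod 4), so (3/5) = +(5/3).
Reduce top mod 3: now compute (2/3).
Pull out 2: since 3 ≡ 3 (mod 8), (2/3) = -1.
Reached (1/3) = 1. Collecting the sign flips along the way, the symbol is +1.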